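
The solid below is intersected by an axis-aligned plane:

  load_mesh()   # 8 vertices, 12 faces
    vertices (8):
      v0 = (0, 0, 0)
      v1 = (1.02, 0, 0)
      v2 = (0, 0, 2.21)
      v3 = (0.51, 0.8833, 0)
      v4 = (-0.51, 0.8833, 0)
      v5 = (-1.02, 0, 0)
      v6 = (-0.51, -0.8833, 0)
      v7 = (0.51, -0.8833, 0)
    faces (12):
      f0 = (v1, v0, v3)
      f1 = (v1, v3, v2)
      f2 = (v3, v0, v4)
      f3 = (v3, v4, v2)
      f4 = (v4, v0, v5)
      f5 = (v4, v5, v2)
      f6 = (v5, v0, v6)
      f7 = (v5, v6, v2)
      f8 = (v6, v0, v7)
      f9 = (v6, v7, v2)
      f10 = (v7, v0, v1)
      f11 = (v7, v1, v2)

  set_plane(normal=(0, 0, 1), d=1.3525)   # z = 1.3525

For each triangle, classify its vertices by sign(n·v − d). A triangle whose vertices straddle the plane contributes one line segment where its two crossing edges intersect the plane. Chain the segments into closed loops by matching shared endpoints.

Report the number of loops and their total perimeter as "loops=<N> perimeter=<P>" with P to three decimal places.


Straddling triangles (6 of 12):
  (v1,v3,v2) [--+] → (0.197885, 0.342728, 1.3525)–(0.395769, 0, 1.3525)  len=0.3958
  (v3,v4,v2) [--+] → (-0.197885, 0.342728, 1.3525)–(0.197885, 0.342728, 1.3525)  len=0.3958
  (v4,v5,v2) [--+] → (-0.395769, 0, 1.3525)–(-0.197885, 0.342728, 1.3525)  len=0.3958
  (v5,v6,v2) [--+] → (-0.197885, -0.342728, 1.3525)–(-0.395769, 0, 1.3525)  len=0.3958
  (v6,v7,v2) [--+] → (0.197885, -0.342728, 1.3525)–(-0.197885, -0.342728, 1.3525)  len=0.3958
  (v7,v1,v2) [--+] → (0.395769, 0, 1.3525)–(0.197885, -0.342728, 1.3525)  len=0.3958

Chained into 1 loop(s):
  loop 1: 6 segments, perimeter = 2.3746
Total perimeter = 2.375

loops=1 perimeter=2.375


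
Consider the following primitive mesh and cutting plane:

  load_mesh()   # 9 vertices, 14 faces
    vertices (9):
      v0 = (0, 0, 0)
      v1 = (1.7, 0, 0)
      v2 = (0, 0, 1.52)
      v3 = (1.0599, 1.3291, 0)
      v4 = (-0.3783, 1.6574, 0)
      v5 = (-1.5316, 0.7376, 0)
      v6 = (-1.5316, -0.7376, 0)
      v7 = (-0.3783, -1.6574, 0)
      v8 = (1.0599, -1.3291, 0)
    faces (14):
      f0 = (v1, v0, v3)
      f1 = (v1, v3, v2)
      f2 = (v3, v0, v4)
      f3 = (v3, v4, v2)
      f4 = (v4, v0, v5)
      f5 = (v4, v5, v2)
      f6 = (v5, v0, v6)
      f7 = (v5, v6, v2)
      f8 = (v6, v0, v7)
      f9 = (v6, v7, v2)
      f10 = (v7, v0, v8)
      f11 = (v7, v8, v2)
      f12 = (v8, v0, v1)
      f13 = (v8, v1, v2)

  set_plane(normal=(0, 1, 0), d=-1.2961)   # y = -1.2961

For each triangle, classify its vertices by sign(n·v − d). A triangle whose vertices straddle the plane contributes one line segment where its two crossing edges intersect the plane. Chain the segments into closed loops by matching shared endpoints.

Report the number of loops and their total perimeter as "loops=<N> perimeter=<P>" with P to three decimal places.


loops=1 perimeter=3.955

Straddling triangles (6 of 14):
  (v6,v0,v7) [++-] → (-0.295834, -1.2961, 0)–(-0.831319, -1.2961, 0)  len=0.5355
  (v6,v7,v2) [+-+] → (-0.831319, -1.2961, 0)–(-0.295834, -1.2961, 0.331348)  len=0.6297
  (v7,v0,v8) [-+-] → (-0.295834, -1.2961, 0)–(1.03358, -1.2961, 0)  len=1.3294
  (v7,v8,v2) [--+] → (1.03358, -1.2961, 0.0377398)–(-0.295834, -1.2961, 0.331348)  len=1.3615
  (v8,v0,v1) [-++] → (1.03358, -1.2961, 0)–(1.07579, -1.2961, 0)  len=0.0422
  (v8,v1,v2) [-++] → (1.07579, -1.2961, 0)–(1.03358, -1.2961, 0.0377398)  len=0.0566

Chained into 1 loop(s):
  loop 1: 6 segments, perimeter = 3.9549
Total perimeter = 3.955


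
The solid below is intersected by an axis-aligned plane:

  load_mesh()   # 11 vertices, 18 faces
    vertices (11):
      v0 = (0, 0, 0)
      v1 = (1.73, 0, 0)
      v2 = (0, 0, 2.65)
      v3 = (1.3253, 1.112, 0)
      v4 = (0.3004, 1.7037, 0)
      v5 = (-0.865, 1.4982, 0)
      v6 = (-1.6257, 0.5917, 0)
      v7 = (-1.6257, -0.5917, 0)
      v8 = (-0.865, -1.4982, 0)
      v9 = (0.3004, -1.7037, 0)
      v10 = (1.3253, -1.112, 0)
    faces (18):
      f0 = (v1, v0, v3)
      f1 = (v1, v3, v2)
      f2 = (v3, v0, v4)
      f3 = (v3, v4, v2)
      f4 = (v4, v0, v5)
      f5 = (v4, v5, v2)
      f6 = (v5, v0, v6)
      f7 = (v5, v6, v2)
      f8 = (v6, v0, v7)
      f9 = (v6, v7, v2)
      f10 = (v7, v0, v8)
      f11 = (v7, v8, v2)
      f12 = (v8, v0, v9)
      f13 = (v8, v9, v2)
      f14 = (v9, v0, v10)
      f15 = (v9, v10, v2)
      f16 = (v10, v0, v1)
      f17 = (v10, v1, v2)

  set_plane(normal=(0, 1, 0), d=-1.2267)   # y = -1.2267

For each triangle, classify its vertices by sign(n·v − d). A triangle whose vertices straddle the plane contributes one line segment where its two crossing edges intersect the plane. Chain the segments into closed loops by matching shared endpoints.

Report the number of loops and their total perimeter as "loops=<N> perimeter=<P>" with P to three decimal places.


Straddling triangles (6 of 18):
  (v7,v0,v8) [++-] → (-0.708247, -1.2267, 0)–(-1.09283, -1.2267, 0)  len=0.3846
  (v7,v8,v2) [+-+] → (-1.09283, -1.2267, 0)–(-0.708247, -1.2267, 0.480226)  len=0.6152
  (v8,v0,v9) [-+-] → (-0.708247, -1.2267, 0)–(0.216294, -1.2267, 0)  len=0.9245
  (v8,v9,v2) [--+] → (0.216294, -1.2267, 0.741944)–(-0.708247, -1.2267, 0.480226)  len=0.9609
  (v9,v0,v10) [-++] → (0.216294, -1.2267, 0)–(1.12662, -1.2267, 0)  len=0.9103
  (v9,v10,v2) [-++] → (1.12662, -1.2267, 0)–(0.216294, -1.2267, 0.741944)  len=1.1744

Chained into 1 loop(s):
  loop 1: 6 segments, perimeter = 4.9700
Total perimeter = 4.970

loops=1 perimeter=4.970


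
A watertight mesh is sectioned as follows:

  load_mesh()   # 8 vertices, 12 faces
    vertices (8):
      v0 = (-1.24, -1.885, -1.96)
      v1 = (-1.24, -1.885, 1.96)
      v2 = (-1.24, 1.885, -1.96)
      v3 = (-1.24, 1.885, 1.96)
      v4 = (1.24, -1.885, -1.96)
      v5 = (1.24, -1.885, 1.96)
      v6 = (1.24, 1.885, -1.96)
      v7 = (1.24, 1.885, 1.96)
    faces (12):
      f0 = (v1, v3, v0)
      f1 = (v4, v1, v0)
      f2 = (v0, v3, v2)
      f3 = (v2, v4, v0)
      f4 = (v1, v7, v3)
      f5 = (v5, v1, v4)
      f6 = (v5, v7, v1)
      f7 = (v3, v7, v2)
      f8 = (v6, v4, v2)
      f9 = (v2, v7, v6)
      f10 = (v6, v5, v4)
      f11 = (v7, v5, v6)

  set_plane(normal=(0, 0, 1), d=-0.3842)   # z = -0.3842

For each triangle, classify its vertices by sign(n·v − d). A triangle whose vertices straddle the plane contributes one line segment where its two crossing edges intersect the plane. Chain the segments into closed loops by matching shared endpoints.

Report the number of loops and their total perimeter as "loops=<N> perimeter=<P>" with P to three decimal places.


loops=1 perimeter=12.500

Straddling triangles (8 of 12):
  (v1,v3,v0) [++-] → (-1.24, -0.369498, -0.3842)–(-1.24, -1.885, -0.3842)  len=1.5155
  (v4,v1,v0) [-+-] → (0.243065, -1.885, -0.3842)–(-1.24, -1.885, -0.3842)  len=1.4831
  (v0,v3,v2) [-+-] → (-1.24, -0.369498, -0.3842)–(-1.24, 1.885, -0.3842)  len=2.2545
  (v5,v1,v4) [++-] → (0.243065, -1.885, -0.3842)–(1.24, -1.885, -0.3842)  len=0.9969
  (v3,v7,v2) [++-] → (-0.243065, 1.885, -0.3842)–(-1.24, 1.885, -0.3842)  len=0.9969
  (v2,v7,v6) [-+-] → (-0.243065, 1.885, -0.3842)–(1.24, 1.885, -0.3842)  len=1.4831
  (v6,v5,v4) [-+-] → (1.24, 0.369498, -0.3842)–(1.24, -1.885, -0.3842)  len=2.2545
  (v7,v5,v6) [++-] → (1.24, 0.369498, -0.3842)–(1.24, 1.885, -0.3842)  len=1.5155

Chained into 1 loop(s):
  loop 1: 8 segments, perimeter = 12.5000
Total perimeter = 12.500


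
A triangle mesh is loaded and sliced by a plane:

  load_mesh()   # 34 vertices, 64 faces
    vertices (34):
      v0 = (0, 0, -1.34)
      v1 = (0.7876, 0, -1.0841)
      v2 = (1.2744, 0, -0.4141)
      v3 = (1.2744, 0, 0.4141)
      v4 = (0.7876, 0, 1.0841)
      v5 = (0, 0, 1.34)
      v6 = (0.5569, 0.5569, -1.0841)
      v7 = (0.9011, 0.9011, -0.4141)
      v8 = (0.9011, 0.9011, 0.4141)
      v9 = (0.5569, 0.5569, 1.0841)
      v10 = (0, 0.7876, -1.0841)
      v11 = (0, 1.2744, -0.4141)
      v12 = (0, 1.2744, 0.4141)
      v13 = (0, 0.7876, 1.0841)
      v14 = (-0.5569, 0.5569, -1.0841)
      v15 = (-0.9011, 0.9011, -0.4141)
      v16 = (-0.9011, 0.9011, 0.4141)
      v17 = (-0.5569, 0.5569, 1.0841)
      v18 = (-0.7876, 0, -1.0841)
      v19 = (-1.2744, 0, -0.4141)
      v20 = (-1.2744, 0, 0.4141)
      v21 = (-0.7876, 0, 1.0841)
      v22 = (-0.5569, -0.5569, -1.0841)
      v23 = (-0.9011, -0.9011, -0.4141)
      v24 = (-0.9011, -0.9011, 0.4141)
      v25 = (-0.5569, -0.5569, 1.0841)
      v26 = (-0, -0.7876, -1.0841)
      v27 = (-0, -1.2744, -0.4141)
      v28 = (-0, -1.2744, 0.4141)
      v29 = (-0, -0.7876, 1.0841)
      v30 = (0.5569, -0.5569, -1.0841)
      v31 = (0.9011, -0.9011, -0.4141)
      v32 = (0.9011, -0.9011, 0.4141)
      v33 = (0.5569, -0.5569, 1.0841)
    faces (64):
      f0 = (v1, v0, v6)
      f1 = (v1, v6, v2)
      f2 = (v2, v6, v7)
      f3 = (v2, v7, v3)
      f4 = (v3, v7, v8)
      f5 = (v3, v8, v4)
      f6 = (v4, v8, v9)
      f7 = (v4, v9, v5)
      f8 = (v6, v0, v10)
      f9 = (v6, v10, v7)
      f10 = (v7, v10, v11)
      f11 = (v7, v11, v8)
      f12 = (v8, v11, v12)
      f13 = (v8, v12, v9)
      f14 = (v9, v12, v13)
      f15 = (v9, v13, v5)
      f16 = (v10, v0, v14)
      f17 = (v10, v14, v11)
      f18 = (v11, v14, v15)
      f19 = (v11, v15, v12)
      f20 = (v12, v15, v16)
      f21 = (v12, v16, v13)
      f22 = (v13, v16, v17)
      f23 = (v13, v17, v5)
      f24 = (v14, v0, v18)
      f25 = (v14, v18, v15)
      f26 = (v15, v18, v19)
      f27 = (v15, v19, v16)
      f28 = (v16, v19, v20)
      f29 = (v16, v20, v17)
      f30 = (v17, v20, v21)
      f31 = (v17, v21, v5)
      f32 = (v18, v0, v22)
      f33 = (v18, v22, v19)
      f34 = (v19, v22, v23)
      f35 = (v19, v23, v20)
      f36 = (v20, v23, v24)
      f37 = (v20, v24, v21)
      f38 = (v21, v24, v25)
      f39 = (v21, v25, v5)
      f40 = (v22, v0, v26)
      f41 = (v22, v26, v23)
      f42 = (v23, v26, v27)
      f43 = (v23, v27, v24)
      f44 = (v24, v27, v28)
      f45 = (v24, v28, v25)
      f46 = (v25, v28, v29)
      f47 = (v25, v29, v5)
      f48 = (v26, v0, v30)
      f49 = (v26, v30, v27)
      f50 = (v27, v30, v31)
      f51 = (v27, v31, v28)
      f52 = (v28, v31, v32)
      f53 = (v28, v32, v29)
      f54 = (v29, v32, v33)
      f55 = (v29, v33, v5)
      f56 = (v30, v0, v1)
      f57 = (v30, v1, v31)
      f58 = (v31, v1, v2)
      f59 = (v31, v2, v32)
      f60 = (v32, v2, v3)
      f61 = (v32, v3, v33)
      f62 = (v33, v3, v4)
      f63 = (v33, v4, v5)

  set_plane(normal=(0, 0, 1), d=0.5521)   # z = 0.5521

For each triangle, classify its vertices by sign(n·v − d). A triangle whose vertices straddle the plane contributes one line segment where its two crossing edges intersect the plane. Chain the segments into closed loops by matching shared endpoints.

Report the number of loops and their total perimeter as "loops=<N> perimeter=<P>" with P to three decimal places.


Straddling triangles (16 of 64):
  (v3,v8,v4) [--+] → (0.877722, 0.7155, 0.5521)–(1.17413, 0, 0.5521)  len=0.7745
  (v4,v8,v9) [+-+] → (0.877722, 0.7155, 0.5521)–(0.830205, 0.830205, 0.5521)  len=0.1242
  (v8,v12,v9) [--+] → (0.114705, 1.12662, 0.5521)–(0.830205, 0.830205, 0.5521)  len=0.7745
  (v9,v12,v13) [+-+] → (0.114705, 1.12662, 0.5521)–(0, 1.17413, 0.5521)  len=0.1242
  (v12,v16,v13) [--+] → (-0.7155, 0.877722, 0.5521)–(0, 1.17413, 0.5521)  len=0.7745
  (v13,v16,v17) [+-+] → (-0.7155, 0.877722, 0.5521)–(-0.830205, 0.830205, 0.5521)  len=0.1242
  (v16,v20,v17) [--+] → (-1.12662, 0.114705, 0.5521)–(-0.830205, 0.830205, 0.5521)  len=0.7745
  (v17,v20,v21) [+-+] → (-1.12662, 0.114705, 0.5521)–(-1.17413, 0, 0.5521)  len=0.1242
  (v20,v24,v21) [--+] → (-0.877722, -0.7155, 0.5521)–(-1.17413, 0, 0.5521)  len=0.7745
  (v21,v24,v25) [+-+] → (-0.877722, -0.7155, 0.5521)–(-0.830205, -0.830205, 0.5521)  len=0.1242
  (v24,v28,v25) [--+] → (-0.114705, -1.12662, 0.5521)–(-0.830205, -0.830205, 0.5521)  len=0.7745
  (v25,v28,v29) [+-+] → (-0.114705, -1.12662, 0.5521)–(0, -1.17413, 0.5521)  len=0.1242
  (v28,v32,v29) [--+] → (0.7155, -0.877722, 0.5521)–(0, -1.17413, 0.5521)  len=0.7745
  (v29,v32,v33) [+-+] → (0.7155, -0.877722, 0.5521)–(0.830205, -0.830205, 0.5521)  len=0.1242
  (v32,v3,v33) [--+] → (1.12662, -0.114705, 0.5521)–(0.830205, -0.830205, 0.5521)  len=0.7745
  (v33,v3,v4) [+-+] → (1.12662, -0.114705, 0.5521)–(1.17413, 0, 0.5521)  len=0.1242

Chained into 1 loop(s):
  loop 1: 16 segments, perimeter = 7.1890
Total perimeter = 7.189

loops=1 perimeter=7.189


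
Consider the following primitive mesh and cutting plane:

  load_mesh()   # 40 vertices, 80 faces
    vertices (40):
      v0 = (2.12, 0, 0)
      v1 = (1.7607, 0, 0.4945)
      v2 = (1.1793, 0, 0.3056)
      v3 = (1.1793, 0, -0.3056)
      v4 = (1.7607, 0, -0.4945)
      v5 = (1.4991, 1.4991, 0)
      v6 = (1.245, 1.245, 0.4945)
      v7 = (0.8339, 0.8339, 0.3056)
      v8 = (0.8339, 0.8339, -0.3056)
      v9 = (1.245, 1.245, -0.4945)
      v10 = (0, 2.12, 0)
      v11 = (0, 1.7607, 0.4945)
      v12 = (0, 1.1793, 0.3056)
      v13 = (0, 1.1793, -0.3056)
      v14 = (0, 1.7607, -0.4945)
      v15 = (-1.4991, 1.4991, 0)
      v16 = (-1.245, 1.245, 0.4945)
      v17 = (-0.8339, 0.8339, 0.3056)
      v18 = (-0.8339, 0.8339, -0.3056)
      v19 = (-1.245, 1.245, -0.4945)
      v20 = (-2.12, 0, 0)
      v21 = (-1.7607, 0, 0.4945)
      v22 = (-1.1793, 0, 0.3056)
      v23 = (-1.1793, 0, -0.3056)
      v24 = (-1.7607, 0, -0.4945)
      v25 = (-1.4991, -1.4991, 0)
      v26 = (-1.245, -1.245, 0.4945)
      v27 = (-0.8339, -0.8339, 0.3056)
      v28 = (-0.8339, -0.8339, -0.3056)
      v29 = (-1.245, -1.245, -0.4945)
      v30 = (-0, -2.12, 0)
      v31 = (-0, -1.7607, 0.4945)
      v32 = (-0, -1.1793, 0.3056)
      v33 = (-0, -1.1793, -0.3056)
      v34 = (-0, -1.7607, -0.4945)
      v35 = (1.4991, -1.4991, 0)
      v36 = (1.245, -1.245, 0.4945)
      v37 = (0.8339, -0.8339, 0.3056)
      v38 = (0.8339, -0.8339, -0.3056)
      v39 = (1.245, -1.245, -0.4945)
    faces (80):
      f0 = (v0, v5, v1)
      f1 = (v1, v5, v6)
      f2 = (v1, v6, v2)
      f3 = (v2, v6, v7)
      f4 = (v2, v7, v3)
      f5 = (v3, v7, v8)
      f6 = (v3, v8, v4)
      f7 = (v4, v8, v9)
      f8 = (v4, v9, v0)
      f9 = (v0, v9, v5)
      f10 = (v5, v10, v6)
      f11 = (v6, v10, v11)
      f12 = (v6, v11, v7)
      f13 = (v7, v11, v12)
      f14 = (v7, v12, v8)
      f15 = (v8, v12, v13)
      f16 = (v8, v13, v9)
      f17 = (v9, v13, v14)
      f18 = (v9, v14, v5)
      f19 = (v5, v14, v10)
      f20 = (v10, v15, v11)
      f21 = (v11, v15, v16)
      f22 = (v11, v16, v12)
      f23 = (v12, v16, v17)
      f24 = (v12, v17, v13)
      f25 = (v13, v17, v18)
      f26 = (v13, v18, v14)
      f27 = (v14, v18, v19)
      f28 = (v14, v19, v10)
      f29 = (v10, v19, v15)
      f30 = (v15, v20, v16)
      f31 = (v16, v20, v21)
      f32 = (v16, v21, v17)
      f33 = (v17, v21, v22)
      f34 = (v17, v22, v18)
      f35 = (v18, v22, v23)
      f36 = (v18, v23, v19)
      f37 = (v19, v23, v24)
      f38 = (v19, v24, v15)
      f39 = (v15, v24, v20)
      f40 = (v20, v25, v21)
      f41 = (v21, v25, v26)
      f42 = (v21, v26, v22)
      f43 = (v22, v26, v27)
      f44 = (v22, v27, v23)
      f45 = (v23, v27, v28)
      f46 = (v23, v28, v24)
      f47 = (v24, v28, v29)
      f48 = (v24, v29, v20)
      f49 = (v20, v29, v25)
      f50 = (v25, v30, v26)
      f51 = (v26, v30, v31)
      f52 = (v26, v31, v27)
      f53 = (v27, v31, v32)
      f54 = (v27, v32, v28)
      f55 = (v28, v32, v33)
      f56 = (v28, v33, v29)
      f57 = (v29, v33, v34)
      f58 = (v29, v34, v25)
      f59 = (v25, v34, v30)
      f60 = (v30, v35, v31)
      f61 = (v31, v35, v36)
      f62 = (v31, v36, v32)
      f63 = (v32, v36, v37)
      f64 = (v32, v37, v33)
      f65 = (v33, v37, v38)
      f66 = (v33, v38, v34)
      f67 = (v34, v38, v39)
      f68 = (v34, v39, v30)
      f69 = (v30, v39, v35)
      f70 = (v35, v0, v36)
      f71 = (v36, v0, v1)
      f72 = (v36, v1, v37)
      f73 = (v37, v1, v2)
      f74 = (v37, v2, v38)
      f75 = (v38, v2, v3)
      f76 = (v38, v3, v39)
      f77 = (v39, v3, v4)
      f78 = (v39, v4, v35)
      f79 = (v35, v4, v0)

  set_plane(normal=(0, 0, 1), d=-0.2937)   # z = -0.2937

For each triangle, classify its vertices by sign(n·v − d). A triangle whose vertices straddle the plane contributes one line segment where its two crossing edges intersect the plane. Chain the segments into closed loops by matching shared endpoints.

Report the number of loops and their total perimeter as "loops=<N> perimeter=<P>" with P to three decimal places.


loops=2 perimeter=18.895

Straddling triangles (32 of 80):
  (v2,v7,v3) [++-] → (1.17258, 0.0162359, -0.2937)–(1.1793, 0, -0.2937)  len=0.0176
  (v3,v7,v8) [-+-] → (1.17258, 0.0162359, -0.2937)–(0.8339, 0.8339, -0.2937)  len=0.8850
  (v4,v9,v0) [--+] → (1.60031, 0.739447, -0.2937)–(1.9066, 0, -0.2937)  len=0.8004
  (v0,v9,v5) [+-+] → (1.60031, 0.739447, -0.2937)–(1.34818, 1.34818, -0.2937)  len=0.6589
  (v7,v12,v8) [++-] → (0.817664, 0.840625, -0.2937)–(0.8339, 0.8339, -0.2937)  len=0.0176
  (v8,v12,v13) [-+-] → (0.817664, 0.840625, -0.2937)–(0, 1.1793, -0.2937)  len=0.8850
  (v9,v14,v5) [--+] → (0.608735, 1.65447, -0.2937)–(1.34818, 1.34818, -0.2937)  len=0.8004
  (v5,v14,v10) [+-+] → (0.608735, 1.65447, -0.2937)–(0, 1.9066, -0.2937)  len=0.6589
  (v12,v17,v13) [++-] → (-0.0162359, 1.17258, -0.2937)–(0, 1.1793, -0.2937)  len=0.0176
  (v13,v17,v18) [-+-] → (-0.0162359, 1.17258, -0.2937)–(-0.8339, 0.8339, -0.2937)  len=0.8850
  (v14,v19,v10) [--+] → (-0.739447, 1.60031, -0.2937)–(0, 1.9066, -0.2937)  len=0.8004
  (v10,v19,v15) [+-+] → (-0.739447, 1.60031, -0.2937)–(-1.34818, 1.34818, -0.2937)  len=0.6589
  (v17,v22,v18) [++-] → (-0.840625, 0.817664, -0.2937)–(-0.8339, 0.8339, -0.2937)  len=0.0176
  (v18,v22,v23) [-+-] → (-0.840625, 0.817664, -0.2937)–(-1.1793, 0, -0.2937)  len=0.8850
  (v19,v24,v15) [--+] → (-1.65447, 0.608735, -0.2937)–(-1.34818, 1.34818, -0.2937)  len=0.8004
  (v15,v24,v20) [+-+] → (-1.65447, 0.608735, -0.2937)–(-1.9066, 0, -0.2937)  len=0.6589
  (v22,v27,v23) [++-] → (-1.17258, -0.0162359, -0.2937)–(-1.1793, 0, -0.2937)  len=0.0176
  (v23,v27,v28) [-+-] → (-1.17258, -0.0162359, -0.2937)–(-0.8339, -0.8339, -0.2937)  len=0.8850
  (v24,v29,v20) [--+] → (-1.60031, -0.739447, -0.2937)–(-1.9066, 0, -0.2937)  len=0.8004
  (v20,v29,v25) [+-+] → (-1.60031, -0.739447, -0.2937)–(-1.34818, -1.34818, -0.2937)  len=0.6589
  (v27,v32,v28) [++-] → (-0.817664, -0.840625, -0.2937)–(-0.8339, -0.8339, -0.2937)  len=0.0176
  (v28,v32,v33) [-+-] → (-0.817664, -0.840625, -0.2937)–(0, -1.1793, -0.2937)  len=0.8850
  (v29,v34,v25) [--+] → (-0.608735, -1.65447, -0.2937)–(-1.34818, -1.34818, -0.2937)  len=0.8004
  (v25,v34,v30) [+-+] → (-0.608735, -1.65447, -0.2937)–(0, -1.9066, -0.2937)  len=0.6589
  (v32,v37,v33) [++-] → (0.0162359, -1.17258, -0.2937)–(0, -1.1793, -0.2937)  len=0.0176
  (v33,v37,v38) [-+-] → (0.0162359, -1.17258, -0.2937)–(0.8339, -0.8339, -0.2937)  len=0.8850
  (v34,v39,v30) [--+] → (0.739447, -1.60031, -0.2937)–(0, -1.9066, -0.2937)  len=0.8004
  (v30,v39,v35) [+-+] → (0.739447, -1.60031, -0.2937)–(1.34818, -1.34818, -0.2937)  len=0.6589
  (v37,v2,v38) [++-] → (0.840625, -0.817664, -0.2937)–(0.8339, -0.8339, -0.2937)  len=0.0176
  (v38,v2,v3) [-+-] → (0.840625, -0.817664, -0.2937)–(1.1793, 0, -0.2937)  len=0.8850
  (v39,v4,v35) [--+] → (1.65447, -0.608735, -0.2937)–(1.34818, -1.34818, -0.2937)  len=0.8004
  (v35,v4,v0) [+-+] → (1.65447, -0.608735, -0.2937)–(1.9066, 0, -0.2937)  len=0.6589

Chained into 2 loop(s):
  loop 1: 16 segments, perimeter = 7.2208
  loop 2: 16 segments, perimeter = 11.6740
Total perimeter = 18.895


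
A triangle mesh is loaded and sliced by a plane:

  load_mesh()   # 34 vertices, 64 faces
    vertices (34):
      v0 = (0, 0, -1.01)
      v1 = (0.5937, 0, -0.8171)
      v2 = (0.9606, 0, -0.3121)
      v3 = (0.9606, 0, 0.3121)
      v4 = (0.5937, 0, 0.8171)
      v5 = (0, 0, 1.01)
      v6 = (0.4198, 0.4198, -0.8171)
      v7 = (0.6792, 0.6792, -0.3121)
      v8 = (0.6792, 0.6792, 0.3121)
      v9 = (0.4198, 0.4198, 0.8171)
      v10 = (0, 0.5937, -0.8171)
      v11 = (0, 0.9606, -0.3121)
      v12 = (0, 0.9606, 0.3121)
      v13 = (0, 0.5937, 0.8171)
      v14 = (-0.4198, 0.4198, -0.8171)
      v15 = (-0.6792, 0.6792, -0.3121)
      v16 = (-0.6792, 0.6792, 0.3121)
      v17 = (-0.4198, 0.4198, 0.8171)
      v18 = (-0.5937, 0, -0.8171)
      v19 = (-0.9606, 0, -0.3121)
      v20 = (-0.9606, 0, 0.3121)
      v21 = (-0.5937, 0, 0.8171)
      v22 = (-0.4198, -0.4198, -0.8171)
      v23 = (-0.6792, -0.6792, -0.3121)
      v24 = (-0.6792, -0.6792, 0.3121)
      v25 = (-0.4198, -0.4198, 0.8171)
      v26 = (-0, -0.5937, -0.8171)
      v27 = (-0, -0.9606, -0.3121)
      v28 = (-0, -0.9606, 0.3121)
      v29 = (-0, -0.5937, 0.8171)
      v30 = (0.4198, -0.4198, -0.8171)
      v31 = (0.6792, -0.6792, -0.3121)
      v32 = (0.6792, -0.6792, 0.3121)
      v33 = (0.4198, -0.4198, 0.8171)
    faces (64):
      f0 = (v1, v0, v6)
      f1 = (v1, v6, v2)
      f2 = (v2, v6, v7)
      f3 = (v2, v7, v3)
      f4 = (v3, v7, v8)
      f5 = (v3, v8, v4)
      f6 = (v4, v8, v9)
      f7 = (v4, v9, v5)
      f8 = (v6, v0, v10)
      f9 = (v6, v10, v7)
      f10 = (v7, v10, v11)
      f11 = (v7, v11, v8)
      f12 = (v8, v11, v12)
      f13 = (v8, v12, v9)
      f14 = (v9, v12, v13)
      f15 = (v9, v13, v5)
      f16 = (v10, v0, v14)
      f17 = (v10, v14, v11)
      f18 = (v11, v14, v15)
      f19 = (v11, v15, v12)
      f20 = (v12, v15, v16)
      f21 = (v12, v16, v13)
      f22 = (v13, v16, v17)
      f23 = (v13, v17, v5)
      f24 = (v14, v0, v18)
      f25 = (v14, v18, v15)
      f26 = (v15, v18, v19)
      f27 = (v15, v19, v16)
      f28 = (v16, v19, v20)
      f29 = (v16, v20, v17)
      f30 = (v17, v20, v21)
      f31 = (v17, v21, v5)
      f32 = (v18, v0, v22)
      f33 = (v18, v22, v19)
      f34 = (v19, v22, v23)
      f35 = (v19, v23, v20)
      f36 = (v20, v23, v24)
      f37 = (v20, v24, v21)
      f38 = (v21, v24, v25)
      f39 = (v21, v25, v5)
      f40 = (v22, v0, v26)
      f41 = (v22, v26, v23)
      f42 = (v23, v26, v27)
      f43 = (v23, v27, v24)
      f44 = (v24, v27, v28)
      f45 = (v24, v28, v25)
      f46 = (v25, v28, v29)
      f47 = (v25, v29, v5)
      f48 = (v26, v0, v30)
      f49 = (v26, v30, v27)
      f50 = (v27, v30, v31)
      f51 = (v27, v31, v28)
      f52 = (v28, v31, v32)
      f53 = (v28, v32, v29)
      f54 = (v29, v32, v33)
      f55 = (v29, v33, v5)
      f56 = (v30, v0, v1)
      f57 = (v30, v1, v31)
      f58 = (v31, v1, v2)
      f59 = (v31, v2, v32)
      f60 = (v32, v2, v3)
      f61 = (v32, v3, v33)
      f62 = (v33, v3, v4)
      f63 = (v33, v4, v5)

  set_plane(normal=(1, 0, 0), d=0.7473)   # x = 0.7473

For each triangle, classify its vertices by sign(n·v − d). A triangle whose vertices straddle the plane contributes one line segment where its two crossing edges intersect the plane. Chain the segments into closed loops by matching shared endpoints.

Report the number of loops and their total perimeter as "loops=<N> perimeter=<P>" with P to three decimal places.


loops=1 perimeter=3.619

Straddling triangles (10 of 64):
  (v1,v6,v2) [--+] → (0.7473, 0.165576, -0.51128)–(0.7473, 0, -0.605685)  len=0.1906
  (v2,v6,v7) [+--] → (0.7473, 0.165576, -0.51128)–(0.7473, 0.514831, -0.3121)  len=0.4021
  (v2,v7,v3) [+-+] → (0.7473, 0.514831, -0.3121)–(0.7473, 0.514831, -0.161041)  len=0.1511
  (v3,v7,v8) [+--] → (0.7473, 0.514831, -0.161041)–(0.7473, 0.514831, 0.3121)  len=0.4731
  (v3,v8,v4) [+--] → (0.7473, 0.514831, 0.3121)–(0.7473, 0, 0.605685)  len=0.5927
  (v31,v1,v2) [--+] → (0.7473, 0, -0.605685)–(0.7473, -0.514831, -0.3121)  len=0.5927
  (v31,v2,v32) [-+-] → (0.7473, -0.514831, -0.3121)–(0.7473, -0.514831, 0.161041)  len=0.4731
  (v32,v2,v3) [-++] → (0.7473, -0.514831, 0.161041)–(0.7473, -0.514831, 0.3121)  len=0.1511
  (v32,v3,v33) [-+-] → (0.7473, -0.514831, 0.3121)–(0.7473, -0.165576, 0.51128)  len=0.4021
  (v33,v3,v4) [-+-] → (0.7473, -0.165576, 0.51128)–(0.7473, 0, 0.605685)  len=0.1906

Chained into 1 loop(s):
  loop 1: 10 segments, perimeter = 3.6190
Total perimeter = 3.619


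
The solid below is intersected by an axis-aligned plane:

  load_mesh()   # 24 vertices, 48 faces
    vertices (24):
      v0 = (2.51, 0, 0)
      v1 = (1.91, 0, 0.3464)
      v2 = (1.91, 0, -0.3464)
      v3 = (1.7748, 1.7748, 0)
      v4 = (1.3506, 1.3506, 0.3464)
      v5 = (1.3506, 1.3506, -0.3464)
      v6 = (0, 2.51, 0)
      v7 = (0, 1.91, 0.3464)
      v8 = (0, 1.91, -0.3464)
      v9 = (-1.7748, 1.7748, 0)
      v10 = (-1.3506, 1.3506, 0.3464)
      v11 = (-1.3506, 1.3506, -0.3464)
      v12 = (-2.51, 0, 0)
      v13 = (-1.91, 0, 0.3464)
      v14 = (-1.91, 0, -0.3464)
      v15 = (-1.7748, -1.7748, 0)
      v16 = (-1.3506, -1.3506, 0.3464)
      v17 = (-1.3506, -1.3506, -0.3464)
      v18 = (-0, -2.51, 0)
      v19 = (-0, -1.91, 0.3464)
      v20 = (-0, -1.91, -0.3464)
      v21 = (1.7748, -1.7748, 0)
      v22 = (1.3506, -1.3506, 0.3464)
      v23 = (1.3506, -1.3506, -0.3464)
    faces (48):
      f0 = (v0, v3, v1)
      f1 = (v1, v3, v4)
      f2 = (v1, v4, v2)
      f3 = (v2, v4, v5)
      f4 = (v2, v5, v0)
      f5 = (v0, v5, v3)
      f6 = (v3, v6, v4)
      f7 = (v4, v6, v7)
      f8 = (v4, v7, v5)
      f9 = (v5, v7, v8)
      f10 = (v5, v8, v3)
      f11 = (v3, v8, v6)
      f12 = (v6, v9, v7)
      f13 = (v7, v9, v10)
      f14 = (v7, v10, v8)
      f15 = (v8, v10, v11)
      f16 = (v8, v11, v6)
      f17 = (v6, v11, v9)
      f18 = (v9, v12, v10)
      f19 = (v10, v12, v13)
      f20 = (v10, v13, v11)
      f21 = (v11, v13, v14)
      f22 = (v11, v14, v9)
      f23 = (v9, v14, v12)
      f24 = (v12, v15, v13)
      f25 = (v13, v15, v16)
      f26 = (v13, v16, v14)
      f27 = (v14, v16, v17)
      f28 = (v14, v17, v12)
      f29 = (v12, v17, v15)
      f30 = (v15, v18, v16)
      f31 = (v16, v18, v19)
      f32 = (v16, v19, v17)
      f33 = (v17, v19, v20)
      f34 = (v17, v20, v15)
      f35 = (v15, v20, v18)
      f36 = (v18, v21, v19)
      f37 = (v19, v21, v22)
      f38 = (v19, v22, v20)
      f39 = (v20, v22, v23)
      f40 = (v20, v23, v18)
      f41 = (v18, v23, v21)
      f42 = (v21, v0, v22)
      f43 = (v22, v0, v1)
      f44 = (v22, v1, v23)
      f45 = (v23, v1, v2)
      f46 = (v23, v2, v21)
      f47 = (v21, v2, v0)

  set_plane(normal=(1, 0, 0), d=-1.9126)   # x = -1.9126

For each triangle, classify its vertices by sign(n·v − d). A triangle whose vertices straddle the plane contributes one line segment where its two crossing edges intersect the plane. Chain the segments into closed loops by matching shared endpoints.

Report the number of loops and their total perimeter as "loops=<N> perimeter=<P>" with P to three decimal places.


Straddling triangles (6 of 48):
  (v9,v12,v10) [+-+] → (-1.9126, 1.44215, 0)–(-1.9126, 0.695919, 0.178488)  len=0.7673
  (v10,v12,v13) [+-+] → (-1.9126, 0.695919, 0.178488)–(-1.9126, 0, 0.344899)  len=0.7155
  (v9,v14,v12) [++-] → (-1.9126, 0, -0.344899)–(-1.9126, 1.44215, 0)  len=1.4828
  (v12,v15,v13) [-++] → (-1.9126, -1.44215, 0)–(-1.9126, 0, 0.344899)  len=1.4828
  (v14,v17,v12) [++-] → (-1.9126, -0.695919, -0.178488)–(-1.9126, 0, -0.344899)  len=0.7155
  (v12,v17,v15) [-++] → (-1.9126, -0.695919, -0.178488)–(-1.9126, -1.44215, 0)  len=0.7673

Chained into 1 loop(s):
  loop 1: 6 segments, perimeter = 5.9313
Total perimeter = 5.931

loops=1 perimeter=5.931


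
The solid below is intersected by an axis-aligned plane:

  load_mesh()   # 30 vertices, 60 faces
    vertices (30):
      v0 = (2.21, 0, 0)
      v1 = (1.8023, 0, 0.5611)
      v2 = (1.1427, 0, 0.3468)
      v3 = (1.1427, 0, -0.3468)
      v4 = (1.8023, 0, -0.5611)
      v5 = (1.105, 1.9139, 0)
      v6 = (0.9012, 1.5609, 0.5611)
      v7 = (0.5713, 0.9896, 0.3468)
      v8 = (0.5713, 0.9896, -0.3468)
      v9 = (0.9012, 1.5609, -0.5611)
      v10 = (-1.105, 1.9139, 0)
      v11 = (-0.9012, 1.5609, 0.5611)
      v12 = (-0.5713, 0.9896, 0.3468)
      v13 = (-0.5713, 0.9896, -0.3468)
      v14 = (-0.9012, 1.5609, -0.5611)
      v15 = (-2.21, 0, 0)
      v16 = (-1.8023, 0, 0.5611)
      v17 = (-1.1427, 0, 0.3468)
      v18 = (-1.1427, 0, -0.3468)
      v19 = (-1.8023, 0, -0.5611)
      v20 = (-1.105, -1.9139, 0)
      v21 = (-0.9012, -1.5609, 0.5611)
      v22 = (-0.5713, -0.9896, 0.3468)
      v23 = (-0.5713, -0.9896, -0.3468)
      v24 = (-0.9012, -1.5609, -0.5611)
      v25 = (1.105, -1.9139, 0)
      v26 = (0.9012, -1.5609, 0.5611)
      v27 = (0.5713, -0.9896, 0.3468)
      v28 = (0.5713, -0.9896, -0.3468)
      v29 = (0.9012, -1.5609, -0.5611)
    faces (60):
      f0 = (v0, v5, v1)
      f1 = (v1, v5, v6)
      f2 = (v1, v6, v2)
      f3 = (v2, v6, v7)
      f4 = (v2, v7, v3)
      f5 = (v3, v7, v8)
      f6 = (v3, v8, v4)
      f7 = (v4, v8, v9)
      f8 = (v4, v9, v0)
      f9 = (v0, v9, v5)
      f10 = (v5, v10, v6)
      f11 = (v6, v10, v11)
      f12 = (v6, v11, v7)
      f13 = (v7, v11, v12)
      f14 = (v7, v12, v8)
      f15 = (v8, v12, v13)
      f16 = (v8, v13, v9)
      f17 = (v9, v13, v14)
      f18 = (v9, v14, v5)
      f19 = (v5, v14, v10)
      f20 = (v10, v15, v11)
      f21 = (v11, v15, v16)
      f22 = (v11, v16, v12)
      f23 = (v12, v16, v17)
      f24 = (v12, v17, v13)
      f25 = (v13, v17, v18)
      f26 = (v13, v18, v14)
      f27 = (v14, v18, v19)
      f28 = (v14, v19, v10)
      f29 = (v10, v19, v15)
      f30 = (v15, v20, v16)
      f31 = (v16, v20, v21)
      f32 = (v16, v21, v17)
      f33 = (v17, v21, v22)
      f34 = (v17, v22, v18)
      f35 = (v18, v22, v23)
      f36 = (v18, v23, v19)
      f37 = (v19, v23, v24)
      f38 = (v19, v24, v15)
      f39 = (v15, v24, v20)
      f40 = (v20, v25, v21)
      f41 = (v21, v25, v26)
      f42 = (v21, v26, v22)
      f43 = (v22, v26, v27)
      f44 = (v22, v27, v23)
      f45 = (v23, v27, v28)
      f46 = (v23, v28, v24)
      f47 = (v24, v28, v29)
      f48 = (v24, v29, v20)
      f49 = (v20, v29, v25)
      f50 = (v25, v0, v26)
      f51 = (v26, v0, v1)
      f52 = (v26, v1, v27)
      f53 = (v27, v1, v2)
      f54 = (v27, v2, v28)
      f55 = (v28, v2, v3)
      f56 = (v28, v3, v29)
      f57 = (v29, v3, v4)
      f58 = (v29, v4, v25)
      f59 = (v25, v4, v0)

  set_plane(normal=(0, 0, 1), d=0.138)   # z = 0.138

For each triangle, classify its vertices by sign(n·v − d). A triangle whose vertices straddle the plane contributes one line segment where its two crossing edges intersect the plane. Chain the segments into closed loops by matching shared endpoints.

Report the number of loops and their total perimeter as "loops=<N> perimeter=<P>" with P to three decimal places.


Straddling triangles (24 of 60):
  (v0,v5,v1) [--+] → (1.2765, 1.44318, 0.138)–(2.10973, 0, 0.138)  len=1.6664
  (v1,v5,v6) [+-+] → (1.2765, 1.44318, 0.138)–(1.05488, 1.82708, 0.138)  len=0.4433
  (v2,v7,v3) [++-] → (0.743313, 0.691693, 0.138)–(1.1427, 0, 0.138)  len=0.7987
  (v3,v7,v8) [-+-] → (0.743313, 0.691693, 0.138)–(0.5713, 0.9896, 0.138)  len=0.3440
  (v5,v10,v6) [--+] → (-0.611584, 1.82708, 0.138)–(1.05488, 1.82708, 0.138)  len=1.6665
  (v6,v10,v11) [+-+] → (-0.611584, 1.82708, 0.138)–(-1.05488, 1.82708, 0.138)  len=0.4433
  (v7,v12,v8) [++-] → (-0.227334, 0.9896, 0.138)–(0.5713, 0.9896, 0.138)  len=0.7986
  (v8,v12,v13) [-+-] → (-0.227334, 0.9896, 0.138)–(-0.5713, 0.9896, 0.138)  len=0.3440
  (v10,v15,v11) [--+] → (-1.88811, 0.383896, 0.138)–(-1.05488, 1.82708, 0.138)  len=1.6664
  (v11,v15,v16) [+-+] → (-1.88811, 0.383896, 0.138)–(-2.10973, 0, 0.138)  len=0.4433
  (v12,v17,v13) [++-] → (-0.970687, 0.297907, 0.138)–(-0.5713, 0.9896, 0.138)  len=0.7987
  (v13,v17,v18) [-+-] → (-0.970687, 0.297907, 0.138)–(-1.1427, 0, 0.138)  len=0.3440
  (v15,v20,v16) [--+] → (-1.2765, -1.44318, 0.138)–(-2.10973, 0, 0.138)  len=1.6664
  (v16,v20,v21) [+-+] → (-1.2765, -1.44318, 0.138)–(-1.05488, -1.82708, 0.138)  len=0.4433
  (v17,v22,v18) [++-] → (-0.743313, -0.691693, 0.138)–(-1.1427, 0, 0.138)  len=0.7987
  (v18,v22,v23) [-+-] → (-0.743313, -0.691693, 0.138)–(-0.5713, -0.9896, 0.138)  len=0.3440
  (v20,v25,v21) [--+] → (0.611584, -1.82708, 0.138)–(-1.05488, -1.82708, 0.138)  len=1.6665
  (v21,v25,v26) [+-+] → (0.611584, -1.82708, 0.138)–(1.05488, -1.82708, 0.138)  len=0.4433
  (v22,v27,v23) [++-] → (0.227334, -0.9896, 0.138)–(-0.5713, -0.9896, 0.138)  len=0.7986
  (v23,v27,v28) [-+-] → (0.227334, -0.9896, 0.138)–(0.5713, -0.9896, 0.138)  len=0.3440
  (v25,v0,v26) [--+] → (1.88811, -0.383896, 0.138)–(1.05488, -1.82708, 0.138)  len=1.6664
  (v26,v0,v1) [+-+] → (1.88811, -0.383896, 0.138)–(2.10973, 0, 0.138)  len=0.4433
  (v27,v2,v28) [++-] → (0.970687, -0.297907, 0.138)–(0.5713, -0.9896, 0.138)  len=0.7987
  (v28,v2,v3) [-+-] → (0.970687, -0.297907, 0.138)–(1.1427, 0, 0.138)  len=0.3440

Chained into 2 loop(s):
  loop 1: 12 segments, perimeter = 12.6584
  loop 2: 12 segments, perimeter = 6.8561
Total perimeter = 19.514

loops=2 perimeter=19.514


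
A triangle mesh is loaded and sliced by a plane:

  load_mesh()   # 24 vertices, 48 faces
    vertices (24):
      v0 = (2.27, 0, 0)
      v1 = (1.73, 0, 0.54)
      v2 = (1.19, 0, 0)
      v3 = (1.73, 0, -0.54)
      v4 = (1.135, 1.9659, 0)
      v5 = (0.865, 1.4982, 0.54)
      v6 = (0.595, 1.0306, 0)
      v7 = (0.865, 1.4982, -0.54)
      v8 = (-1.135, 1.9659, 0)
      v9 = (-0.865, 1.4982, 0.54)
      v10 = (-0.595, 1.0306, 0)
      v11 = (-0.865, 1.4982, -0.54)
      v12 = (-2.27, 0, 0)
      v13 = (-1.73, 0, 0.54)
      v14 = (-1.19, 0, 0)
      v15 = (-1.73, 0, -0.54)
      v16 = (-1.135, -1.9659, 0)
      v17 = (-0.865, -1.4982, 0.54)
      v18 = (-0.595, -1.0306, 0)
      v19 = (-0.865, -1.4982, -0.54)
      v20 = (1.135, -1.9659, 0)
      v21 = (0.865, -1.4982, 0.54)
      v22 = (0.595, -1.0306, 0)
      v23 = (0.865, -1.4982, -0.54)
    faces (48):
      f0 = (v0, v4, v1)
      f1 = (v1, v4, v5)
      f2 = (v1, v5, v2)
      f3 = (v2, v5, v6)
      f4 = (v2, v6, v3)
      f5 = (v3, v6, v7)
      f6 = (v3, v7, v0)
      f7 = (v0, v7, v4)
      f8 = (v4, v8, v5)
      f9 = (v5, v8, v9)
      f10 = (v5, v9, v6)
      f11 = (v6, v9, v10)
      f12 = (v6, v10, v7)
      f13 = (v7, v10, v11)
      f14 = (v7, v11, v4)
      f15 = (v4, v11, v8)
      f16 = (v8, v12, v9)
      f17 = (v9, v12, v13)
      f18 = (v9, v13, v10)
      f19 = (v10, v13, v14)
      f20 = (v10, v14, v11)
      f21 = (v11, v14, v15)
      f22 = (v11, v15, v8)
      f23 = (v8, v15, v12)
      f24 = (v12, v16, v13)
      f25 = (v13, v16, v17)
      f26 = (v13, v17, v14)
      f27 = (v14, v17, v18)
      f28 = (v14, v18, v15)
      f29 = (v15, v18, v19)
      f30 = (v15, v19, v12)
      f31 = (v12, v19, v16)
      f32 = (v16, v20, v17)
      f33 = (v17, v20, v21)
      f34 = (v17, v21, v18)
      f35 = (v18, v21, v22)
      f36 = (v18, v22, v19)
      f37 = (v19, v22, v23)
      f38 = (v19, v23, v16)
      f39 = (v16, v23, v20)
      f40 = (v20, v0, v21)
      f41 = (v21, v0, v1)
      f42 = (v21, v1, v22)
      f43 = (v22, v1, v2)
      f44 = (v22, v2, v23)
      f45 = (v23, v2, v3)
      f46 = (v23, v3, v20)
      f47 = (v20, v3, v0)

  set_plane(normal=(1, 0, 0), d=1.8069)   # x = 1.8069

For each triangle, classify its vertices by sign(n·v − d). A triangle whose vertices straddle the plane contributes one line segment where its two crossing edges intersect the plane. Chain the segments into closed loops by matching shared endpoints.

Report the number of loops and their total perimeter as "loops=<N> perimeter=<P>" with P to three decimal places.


loops=1 perimeter=3.705

Straddling triangles (6 of 48):
  (v0,v4,v1) [+--] → (1.8069, 0.802122, 0)–(1.8069, 0, 0.4631)  len=0.9262
  (v3,v7,v0) [--+] → (1.8069, 0.49382, -0.177989)–(1.8069, 0, -0.4631)  len=0.5702
  (v0,v7,v4) [+--] → (1.8069, 0.49382, -0.177989)–(1.8069, 0.802122, 0)  len=0.3560
  (v20,v0,v21) [-+-] → (1.8069, -0.802122, 0)–(1.8069, -0.49382, 0.177989)  len=0.3560
  (v21,v0,v1) [-+-] → (1.8069, -0.49382, 0.177989)–(1.8069, 0, 0.4631)  len=0.5702
  (v20,v3,v0) [--+] → (1.8069, 0, -0.4631)–(1.8069, -0.802122, 0)  len=0.9262

Chained into 1 loop(s):
  loop 1: 6 segments, perimeter = 3.7048
Total perimeter = 3.705


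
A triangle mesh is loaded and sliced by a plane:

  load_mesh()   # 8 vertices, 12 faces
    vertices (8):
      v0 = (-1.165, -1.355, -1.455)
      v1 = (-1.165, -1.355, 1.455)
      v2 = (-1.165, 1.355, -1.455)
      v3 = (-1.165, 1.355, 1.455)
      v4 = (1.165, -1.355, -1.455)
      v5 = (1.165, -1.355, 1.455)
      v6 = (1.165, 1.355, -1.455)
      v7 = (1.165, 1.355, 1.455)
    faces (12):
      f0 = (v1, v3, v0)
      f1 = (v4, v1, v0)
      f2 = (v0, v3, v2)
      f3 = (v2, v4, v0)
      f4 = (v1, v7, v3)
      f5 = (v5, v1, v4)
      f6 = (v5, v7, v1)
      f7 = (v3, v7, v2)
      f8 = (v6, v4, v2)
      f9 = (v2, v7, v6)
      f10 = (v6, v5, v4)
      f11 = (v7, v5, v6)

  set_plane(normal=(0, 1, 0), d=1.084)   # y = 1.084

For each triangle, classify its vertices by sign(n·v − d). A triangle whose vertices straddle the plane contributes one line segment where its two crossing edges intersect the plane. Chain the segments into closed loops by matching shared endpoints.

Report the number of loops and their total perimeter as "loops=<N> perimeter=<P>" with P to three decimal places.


loops=1 perimeter=10.480

Straddling triangles (8 of 12):
  (v1,v3,v0) [-+-] → (-1.165, 1.084, 1.455)–(-1.165, 1.084, 1.164)  len=0.2910
  (v0,v3,v2) [-++] → (-1.165, 1.084, 1.164)–(-1.165, 1.084, -1.455)  len=2.6190
  (v2,v4,v0) [+--] → (-0.932, 1.084, -1.455)–(-1.165, 1.084, -1.455)  len=0.2330
  (v1,v7,v3) [-++] → (0.932, 1.084, 1.455)–(-1.165, 1.084, 1.455)  len=2.0970
  (v5,v7,v1) [-+-] → (1.165, 1.084, 1.455)–(0.932, 1.084, 1.455)  len=0.2330
  (v6,v4,v2) [+-+] → (1.165, 1.084, -1.455)–(-0.932, 1.084, -1.455)  len=2.0970
  (v6,v5,v4) [+--] → (1.165, 1.084, -1.164)–(1.165, 1.084, -1.455)  len=0.2910
  (v7,v5,v6) [+-+] → (1.165, 1.084, 1.455)–(1.165, 1.084, -1.164)  len=2.6190

Chained into 1 loop(s):
  loop 1: 8 segments, perimeter = 10.4800
Total perimeter = 10.480


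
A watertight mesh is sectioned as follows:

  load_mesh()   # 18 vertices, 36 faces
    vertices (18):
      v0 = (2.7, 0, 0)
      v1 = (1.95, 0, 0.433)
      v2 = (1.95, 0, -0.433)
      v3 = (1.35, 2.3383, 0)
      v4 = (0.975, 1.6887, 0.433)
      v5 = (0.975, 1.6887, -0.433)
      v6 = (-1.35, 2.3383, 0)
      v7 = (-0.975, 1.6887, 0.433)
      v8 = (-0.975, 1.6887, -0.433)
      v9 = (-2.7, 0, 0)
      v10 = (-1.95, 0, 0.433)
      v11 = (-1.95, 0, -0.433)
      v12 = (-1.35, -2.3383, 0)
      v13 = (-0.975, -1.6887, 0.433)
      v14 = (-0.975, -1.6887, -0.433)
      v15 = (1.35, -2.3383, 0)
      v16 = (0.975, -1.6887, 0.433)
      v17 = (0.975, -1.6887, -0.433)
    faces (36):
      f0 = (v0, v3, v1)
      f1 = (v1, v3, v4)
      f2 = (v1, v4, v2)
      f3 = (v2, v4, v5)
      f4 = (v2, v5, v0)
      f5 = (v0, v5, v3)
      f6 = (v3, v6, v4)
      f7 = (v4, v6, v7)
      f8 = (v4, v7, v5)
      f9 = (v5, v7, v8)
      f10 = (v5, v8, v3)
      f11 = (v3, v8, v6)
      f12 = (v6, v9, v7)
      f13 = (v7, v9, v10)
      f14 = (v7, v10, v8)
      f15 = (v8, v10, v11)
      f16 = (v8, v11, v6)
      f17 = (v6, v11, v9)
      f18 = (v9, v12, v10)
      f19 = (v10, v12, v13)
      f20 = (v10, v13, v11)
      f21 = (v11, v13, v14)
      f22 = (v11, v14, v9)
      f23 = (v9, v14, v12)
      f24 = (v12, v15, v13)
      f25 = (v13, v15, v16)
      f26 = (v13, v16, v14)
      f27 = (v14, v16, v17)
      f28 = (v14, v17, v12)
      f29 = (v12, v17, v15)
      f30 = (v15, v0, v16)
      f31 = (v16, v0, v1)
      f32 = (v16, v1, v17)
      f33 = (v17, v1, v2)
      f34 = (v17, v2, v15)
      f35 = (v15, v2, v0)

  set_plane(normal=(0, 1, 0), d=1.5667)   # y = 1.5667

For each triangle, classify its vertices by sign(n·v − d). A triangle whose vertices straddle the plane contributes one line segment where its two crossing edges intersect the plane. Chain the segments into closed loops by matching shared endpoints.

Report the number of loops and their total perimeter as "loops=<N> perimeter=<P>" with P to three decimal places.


loops=2 perimeter=5.196

Straddling triangles (12 of 36):
  (v0,v3,v1) [-+-] → (1.79548, 1.5667, 0)–(1.54799, 1.5667, 0.142883)  len=0.2858
  (v1,v3,v4) [-++] → (1.54799, 1.5667, 0.142883)–(1.04544, 1.5667, 0.433)  len=0.5803
  (v1,v4,v2) [-+-] → (1.04544, 1.5667, 0.433)–(1.04544, 1.5667, 0.370436)  len=0.0626
  (v2,v4,v5) [-++] → (1.04544, 1.5667, 0.370436)–(1.04544, 1.5667, -0.433)  len=0.8034
  (v2,v5,v0) [-+-] → (1.04544, 1.5667, -0.433)–(1.09962, 1.5667, -0.401718)  len=0.0626
  (v0,v5,v3) [-++] → (1.09962, 1.5667, -0.401718)–(1.79548, 1.5667, 0)  len=0.8035
  (v6,v9,v7) [+-+] → (-1.79548, 1.5667, 0)–(-1.09962, 1.5667, 0.401718)  len=0.8035
  (v7,v9,v10) [+--] → (-1.09962, 1.5667, 0.401718)–(-1.04544, 1.5667, 0.433)  len=0.0626
  (v7,v10,v8) [+-+] → (-1.04544, 1.5667, 0.433)–(-1.04544, 1.5667, -0.370436)  len=0.8034
  (v8,v10,v11) [+--] → (-1.04544, 1.5667, -0.370436)–(-1.04544, 1.5667, -0.433)  len=0.0626
  (v8,v11,v6) [+-+] → (-1.04544, 1.5667, -0.433)–(-1.54799, 1.5667, -0.142883)  len=0.5803
  (v6,v11,v9) [+--] → (-1.54799, 1.5667, -0.142883)–(-1.79548, 1.5667, 0)  len=0.2858

Chained into 2 loop(s):
  loop 1: 6 segments, perimeter = 2.5981
  loop 2: 6 segments, perimeter = 2.5981
Total perimeter = 5.196
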